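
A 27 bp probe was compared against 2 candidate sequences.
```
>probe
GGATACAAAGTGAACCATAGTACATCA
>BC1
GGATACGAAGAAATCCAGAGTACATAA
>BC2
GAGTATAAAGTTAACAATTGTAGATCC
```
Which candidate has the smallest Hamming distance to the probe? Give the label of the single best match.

BC1

Hamming distances to probe — BC1: 6; BC2: 8.
Smallest is BC1 with 6 mismatches.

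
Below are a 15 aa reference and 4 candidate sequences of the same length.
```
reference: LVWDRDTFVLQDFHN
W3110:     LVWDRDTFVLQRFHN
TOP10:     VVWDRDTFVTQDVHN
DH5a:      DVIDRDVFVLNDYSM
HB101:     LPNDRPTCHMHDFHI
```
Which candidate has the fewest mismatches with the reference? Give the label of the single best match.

Hamming distances to reference — W3110: 1; TOP10: 3; DH5a: 7; HB101: 8.
Smallest is W3110 with 1 mismatch.

W3110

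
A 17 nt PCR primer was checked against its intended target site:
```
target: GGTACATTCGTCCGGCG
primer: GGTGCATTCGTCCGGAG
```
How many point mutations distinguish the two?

2

Comparing position by position, 2 positions differ: 4 (A/G), 16 (C/A).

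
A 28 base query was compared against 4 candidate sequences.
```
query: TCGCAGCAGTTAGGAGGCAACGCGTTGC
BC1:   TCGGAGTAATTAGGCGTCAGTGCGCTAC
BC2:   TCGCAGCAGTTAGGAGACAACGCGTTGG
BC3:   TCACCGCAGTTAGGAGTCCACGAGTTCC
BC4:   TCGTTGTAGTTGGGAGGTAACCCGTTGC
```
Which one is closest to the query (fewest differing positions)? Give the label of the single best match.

BC1 differs at 9 positions; BC2 differs at 2 positions; BC3 differs at 6 positions; BC4 differs at 6 positions. The closest is BC2.

BC2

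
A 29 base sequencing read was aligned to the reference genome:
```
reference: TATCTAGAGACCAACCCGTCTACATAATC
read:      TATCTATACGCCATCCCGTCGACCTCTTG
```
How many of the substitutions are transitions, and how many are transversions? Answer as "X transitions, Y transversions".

Mismatches (1-based):
position 7: G→T (purine→pyrimidine, transversion)
position 9: G→C (purine→pyrimidine, transversion)
position 10: A→G (purine→purine, transition)
position 14: A→T (purine→pyrimidine, transversion)
position 21: T→G (pyrimidine→purine, transversion)
position 24: A→C (purine→pyrimidine, transversion)
position 26: A→C (purine→pyrimidine, transversion)
position 27: A→T (purine→pyrimidine, transversion)
position 29: C→G (pyrimidine→purine, transversion)

1 transition, 8 transversions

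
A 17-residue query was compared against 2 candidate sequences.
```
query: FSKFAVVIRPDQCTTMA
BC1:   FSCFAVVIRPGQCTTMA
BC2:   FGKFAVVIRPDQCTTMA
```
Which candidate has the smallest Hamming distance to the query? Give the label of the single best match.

Hamming distances to query — BC1: 2; BC2: 1.
Smallest is BC2 with 1 mismatch.

BC2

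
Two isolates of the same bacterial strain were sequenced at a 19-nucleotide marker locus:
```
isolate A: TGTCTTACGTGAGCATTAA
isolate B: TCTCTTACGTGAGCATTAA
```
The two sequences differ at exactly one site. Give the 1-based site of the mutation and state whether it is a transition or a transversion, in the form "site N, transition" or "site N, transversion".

site 2, transversion

Site 2 changes G→C. G is a purine and C is a pyrimidine, so this is a transversion.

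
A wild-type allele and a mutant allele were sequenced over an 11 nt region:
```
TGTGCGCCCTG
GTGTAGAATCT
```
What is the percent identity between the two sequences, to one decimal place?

9.1%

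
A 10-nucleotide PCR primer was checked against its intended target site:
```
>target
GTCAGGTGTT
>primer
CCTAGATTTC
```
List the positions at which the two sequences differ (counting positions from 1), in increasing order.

1, 2, 3, 6, 8, 10

Scanning 1-based: 1: G/C; 2: T/C; 3: C/T; 6: G/A; 8: G/T; 10: T/C.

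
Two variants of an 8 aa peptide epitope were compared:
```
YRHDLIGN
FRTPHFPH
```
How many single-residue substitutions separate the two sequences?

The sequences differ at positions 1, 3, 4, 5, 6, 7, 8 (1-based) — 7 in total.

7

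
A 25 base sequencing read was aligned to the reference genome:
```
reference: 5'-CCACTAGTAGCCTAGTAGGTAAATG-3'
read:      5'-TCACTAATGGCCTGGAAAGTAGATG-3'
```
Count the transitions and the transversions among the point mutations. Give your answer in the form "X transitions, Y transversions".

6 transitions, 1 transversion

Mismatches (1-based):
site 1: C→T (pyrimidine→pyrimidine, transition)
site 7: G→A (purine→purine, transition)
site 9: A→G (purine→purine, transition)
site 14: A→G (purine→purine, transition)
site 16: T→A (pyrimidine→purine, transversion)
site 18: G→A (purine→purine, transition)
site 22: A→G (purine→purine, transition)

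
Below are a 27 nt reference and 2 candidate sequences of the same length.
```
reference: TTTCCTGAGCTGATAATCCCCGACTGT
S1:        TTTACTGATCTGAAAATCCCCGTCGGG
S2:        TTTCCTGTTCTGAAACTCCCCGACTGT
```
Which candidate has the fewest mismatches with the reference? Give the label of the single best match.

S2

S1 differs at 6 sites; S2 differs at 4 sites. The closest is S2.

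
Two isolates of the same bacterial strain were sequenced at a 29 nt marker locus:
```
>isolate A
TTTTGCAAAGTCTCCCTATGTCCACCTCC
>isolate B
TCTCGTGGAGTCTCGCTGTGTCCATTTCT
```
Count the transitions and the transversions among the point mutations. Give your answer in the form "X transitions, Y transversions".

Mismatches (1-based):
position 2: T→C (pyrimidine→pyrimidine, transition)
position 4: T→C (pyrimidine→pyrimidine, transition)
position 6: C→T (pyrimidine→pyrimidine, transition)
position 7: A→G (purine→purine, transition)
position 8: A→G (purine→purine, transition)
position 15: C→G (pyrimidine→purine, transversion)
position 18: A→G (purine→purine, transition)
position 25: C→T (pyrimidine→pyrimidine, transition)
position 26: C→T (pyrimidine→pyrimidine, transition)
position 29: C→T (pyrimidine→pyrimidine, transition)

9 transitions, 1 transversion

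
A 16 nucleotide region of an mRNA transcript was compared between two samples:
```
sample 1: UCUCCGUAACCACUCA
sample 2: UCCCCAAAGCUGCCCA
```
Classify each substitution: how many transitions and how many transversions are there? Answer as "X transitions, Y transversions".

Mismatches (1-based):
position 3: U→C (pyrimidine→pyrimidine, transition)
position 6: G→A (purine→purine, transition)
position 7: U→A (pyrimidine→purine, transversion)
position 9: A→G (purine→purine, transition)
position 11: C→U (pyrimidine→pyrimidine, transition)
position 12: A→G (purine→purine, transition)
position 14: U→C (pyrimidine→pyrimidine, transition)

6 transitions, 1 transversion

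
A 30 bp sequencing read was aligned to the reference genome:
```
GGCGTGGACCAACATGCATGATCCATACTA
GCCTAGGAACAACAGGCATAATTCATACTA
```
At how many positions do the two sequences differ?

7

Comparing position by position, 7 positions differ: 2 (G/C), 4 (G/T), 5 (T/A), 9 (C/A), 15 (T/G), 20 (G/A), 23 (C/T).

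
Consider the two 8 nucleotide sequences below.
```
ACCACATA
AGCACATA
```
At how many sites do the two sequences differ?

1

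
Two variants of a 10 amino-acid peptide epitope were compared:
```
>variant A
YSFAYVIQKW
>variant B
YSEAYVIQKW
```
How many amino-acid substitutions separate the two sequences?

1

The sequences differ at positions 3 (1-based) — 1 in total.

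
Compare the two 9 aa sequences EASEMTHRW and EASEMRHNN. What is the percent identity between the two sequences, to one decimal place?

66.7%

Mismatches at positions 6, 8, 9 (1-based): 3 of 9.
Identical positions: 6/9 = 66.67% → 66.7%.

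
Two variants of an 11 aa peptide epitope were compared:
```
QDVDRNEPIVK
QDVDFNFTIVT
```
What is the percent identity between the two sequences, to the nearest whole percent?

64%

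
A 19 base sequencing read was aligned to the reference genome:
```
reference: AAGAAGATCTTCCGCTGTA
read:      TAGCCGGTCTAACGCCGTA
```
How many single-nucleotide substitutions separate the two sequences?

Comparing position by position, 7 positions differ: 1 (A/T), 4 (A/C), 5 (A/C), 7 (A/G), 11 (T/A), 12 (C/A), 16 (T/C).

7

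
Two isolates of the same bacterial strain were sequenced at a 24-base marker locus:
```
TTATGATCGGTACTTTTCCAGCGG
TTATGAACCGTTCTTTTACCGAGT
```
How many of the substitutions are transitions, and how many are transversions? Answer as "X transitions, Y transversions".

Mismatches (1-based):
site 7: T→A (pyrimidine→purine, transversion)
site 9: G→C (purine→pyrimidine, transversion)
site 12: A→T (purine→pyrimidine, transversion)
site 18: C→A (pyrimidine→purine, transversion)
site 20: A→C (purine→pyrimidine, transversion)
site 22: C→A (pyrimidine→purine, transversion)
site 24: G→T (purine→pyrimidine, transversion)

0 transitions, 7 transversions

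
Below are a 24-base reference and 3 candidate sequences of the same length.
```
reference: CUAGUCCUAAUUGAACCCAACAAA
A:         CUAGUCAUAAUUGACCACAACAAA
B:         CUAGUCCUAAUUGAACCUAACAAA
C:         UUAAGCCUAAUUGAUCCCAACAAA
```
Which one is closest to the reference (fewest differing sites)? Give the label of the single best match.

B

Hamming distances to reference — A: 3; B: 1; C: 4.
Smallest is B with 1 mismatch.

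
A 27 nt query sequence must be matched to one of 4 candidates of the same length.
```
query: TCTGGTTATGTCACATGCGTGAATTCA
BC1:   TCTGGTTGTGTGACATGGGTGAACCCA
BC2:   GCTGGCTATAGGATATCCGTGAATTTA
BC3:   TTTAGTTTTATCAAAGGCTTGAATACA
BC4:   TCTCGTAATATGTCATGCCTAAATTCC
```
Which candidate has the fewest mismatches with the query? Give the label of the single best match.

Hamming distances to query — BC1: 5; BC2: 8; BC3: 8; BC4: 8.
Smallest is BC1 with 5 mismatches.

BC1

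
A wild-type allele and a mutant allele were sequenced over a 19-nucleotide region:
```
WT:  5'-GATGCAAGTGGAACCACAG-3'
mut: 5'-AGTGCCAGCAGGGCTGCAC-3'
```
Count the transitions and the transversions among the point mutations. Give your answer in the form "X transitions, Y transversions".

Mismatches (1-based):
site 1: G→A (purine→purine, transition)
site 2: A→G (purine→purine, transition)
site 6: A→C (purine→pyrimidine, transversion)
site 9: T→C (pyrimidine→pyrimidine, transition)
site 10: G→A (purine→purine, transition)
site 12: A→G (purine→purine, transition)
site 13: A→G (purine→purine, transition)
site 15: C→T (pyrimidine→pyrimidine, transition)
site 16: A→G (purine→purine, transition)
site 19: G→C (purine→pyrimidine, transversion)

8 transitions, 2 transversions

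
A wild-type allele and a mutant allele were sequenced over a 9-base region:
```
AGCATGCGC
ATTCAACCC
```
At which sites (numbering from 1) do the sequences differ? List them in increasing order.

Scanning 1-based: 2: G/T; 3: C/T; 4: A/C; 5: T/A; 6: G/A; 8: G/C.

2, 3, 4, 5, 6, 8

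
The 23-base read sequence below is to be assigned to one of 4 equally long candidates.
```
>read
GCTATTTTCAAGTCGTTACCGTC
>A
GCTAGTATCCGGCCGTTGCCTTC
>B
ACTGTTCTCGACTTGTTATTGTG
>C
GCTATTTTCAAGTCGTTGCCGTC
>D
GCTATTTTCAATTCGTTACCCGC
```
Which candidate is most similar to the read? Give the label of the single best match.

C

Hamming distances to read — A: 7; B: 9; C: 1; D: 3.
Smallest is C with 1 mismatch.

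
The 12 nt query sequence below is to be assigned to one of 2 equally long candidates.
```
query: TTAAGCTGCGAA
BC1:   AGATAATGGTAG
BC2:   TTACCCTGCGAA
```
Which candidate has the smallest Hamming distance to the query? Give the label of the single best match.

BC1 differs at 8 bases; BC2 differs at 2 bases. The closest is BC2.

BC2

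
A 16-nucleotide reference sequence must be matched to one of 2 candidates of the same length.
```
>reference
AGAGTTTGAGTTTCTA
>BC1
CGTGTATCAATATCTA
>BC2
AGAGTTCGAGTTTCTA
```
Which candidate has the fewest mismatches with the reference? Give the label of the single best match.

BC2

BC1 differs at 6 bases; BC2 differs at 1 base. The closest is BC2.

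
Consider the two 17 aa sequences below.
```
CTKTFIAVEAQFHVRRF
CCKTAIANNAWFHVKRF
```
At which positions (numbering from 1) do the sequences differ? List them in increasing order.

2, 5, 8, 9, 11, 15

Differences at position 2 (T→C), position 5 (F→A), position 8 (V→N), position 9 (E→N), position 11 (Q→W), position 15 (R→K).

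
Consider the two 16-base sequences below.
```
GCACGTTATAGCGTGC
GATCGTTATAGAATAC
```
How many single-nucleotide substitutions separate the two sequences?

5

The sequences differ at sites 2, 3, 12, 13, 15 (1-based) — 5 in total.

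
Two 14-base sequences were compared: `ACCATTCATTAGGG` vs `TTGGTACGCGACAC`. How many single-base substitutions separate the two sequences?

The sequences differ at sites 1, 2, 3, 4, 6, 8, 9, 10, 12, 13, 14 (1-based) — 11 in total.

11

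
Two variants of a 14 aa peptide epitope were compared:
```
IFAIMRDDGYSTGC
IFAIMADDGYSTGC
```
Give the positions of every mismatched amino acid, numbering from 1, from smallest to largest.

6

Differences at position 6 (R→A).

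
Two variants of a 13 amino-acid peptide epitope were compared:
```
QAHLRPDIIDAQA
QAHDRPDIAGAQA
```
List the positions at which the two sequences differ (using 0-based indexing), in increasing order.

Differences at position 3 (L→D), position 8 (I→A), position 9 (D→G).

3, 8, 9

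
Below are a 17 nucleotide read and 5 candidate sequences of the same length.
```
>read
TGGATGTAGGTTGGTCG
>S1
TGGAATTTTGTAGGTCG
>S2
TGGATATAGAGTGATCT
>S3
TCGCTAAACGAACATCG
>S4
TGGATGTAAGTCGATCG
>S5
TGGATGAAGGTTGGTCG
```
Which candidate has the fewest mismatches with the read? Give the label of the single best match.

Hamming distances to read — S1: 5; S2: 5; S3: 9; S4: 3; S5: 1.
Smallest is S5 with 1 mismatch.

S5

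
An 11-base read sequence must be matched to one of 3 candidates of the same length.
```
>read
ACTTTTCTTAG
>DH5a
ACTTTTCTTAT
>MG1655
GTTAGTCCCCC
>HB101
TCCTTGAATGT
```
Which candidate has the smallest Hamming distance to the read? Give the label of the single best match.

Hamming distances to read — DH5a: 1; MG1655: 8; HB101: 7.
Smallest is DH5a with 1 mismatch.

DH5a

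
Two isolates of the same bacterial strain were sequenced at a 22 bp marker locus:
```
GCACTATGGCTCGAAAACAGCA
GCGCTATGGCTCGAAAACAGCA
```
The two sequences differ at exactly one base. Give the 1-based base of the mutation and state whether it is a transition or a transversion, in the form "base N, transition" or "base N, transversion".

base 3, transition

The sequences differ only at base 3: A→G (purine→purine), a transition.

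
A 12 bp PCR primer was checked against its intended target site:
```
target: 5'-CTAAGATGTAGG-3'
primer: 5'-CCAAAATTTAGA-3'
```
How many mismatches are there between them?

4

Comparing position by position, 4 positions differ: 2 (T/C), 5 (G/A), 8 (G/T), 12 (G/A).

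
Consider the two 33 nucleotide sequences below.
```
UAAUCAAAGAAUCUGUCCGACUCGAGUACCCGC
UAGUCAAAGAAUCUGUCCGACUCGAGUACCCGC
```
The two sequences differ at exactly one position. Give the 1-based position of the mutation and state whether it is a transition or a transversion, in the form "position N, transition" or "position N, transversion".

position 3, transition

The sequences differ only at position 3: A→G (purine→purine), a transition.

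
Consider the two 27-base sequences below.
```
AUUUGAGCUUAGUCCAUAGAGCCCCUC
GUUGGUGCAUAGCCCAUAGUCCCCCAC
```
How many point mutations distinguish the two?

8

Comparing position by position, 8 bases differ: 1 (A/G), 4 (U/G), 6 (A/U), 9 (U/A), 13 (U/C), 20 (A/U), 21 (G/C), 26 (U/A).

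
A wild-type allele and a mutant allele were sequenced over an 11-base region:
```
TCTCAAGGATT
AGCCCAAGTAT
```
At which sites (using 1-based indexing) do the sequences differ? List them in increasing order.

1, 2, 3, 5, 7, 9, 10

Scanning 1-based: 1: T/A; 2: C/G; 3: T/C; 5: A/C; 7: G/A; 9: A/T; 10: T/A.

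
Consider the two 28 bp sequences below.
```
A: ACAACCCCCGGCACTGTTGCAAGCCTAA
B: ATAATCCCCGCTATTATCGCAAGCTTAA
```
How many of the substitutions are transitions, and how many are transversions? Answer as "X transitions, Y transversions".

7 transitions, 1 transversion

Transitions (purine↔purine or pyrimidine↔pyrimidine): 2 C→T, 5 C→T, 12 C→T, 14 C→T, 16 G→A, 18 T→C, 25 C→T.
Transversions (purine↔pyrimidine): 11 G→C.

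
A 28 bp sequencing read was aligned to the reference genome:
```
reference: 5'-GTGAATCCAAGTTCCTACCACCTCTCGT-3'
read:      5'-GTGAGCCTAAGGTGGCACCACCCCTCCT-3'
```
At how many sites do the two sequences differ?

9

The sequences differ at sites 5, 6, 8, 12, 14, 15, 16, 23, 27 (1-based) — 9 in total.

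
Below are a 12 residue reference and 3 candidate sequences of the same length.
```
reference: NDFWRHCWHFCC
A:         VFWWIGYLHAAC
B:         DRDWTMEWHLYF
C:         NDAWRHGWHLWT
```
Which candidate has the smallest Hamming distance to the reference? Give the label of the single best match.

C

Hamming distances to reference — A: 9; B: 9; C: 5.
Smallest is C with 5 mismatches.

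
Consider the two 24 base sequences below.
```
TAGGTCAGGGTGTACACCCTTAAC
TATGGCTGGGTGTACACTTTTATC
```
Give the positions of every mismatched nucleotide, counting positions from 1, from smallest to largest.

Differences at position 3 (G→T), position 5 (T→G), position 7 (A→T), position 18 (C→T), position 19 (C→T), position 23 (A→T).

3, 5, 7, 18, 19, 23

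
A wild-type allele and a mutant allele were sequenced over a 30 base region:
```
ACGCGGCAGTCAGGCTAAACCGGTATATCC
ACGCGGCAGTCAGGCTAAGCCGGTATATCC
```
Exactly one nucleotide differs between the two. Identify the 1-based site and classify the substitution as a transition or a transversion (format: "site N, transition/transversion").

site 19, transition

Site 19 changes A→G. A is a purine and G is a purine, so this is a transition.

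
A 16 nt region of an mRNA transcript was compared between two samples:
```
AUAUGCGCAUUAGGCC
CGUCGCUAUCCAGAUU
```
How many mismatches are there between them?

Comparing position by position, 12 sites differ: 1 (A/C), 2 (U/G), 3 (A/U), 4 (U/C), 7 (G/U), 8 (C/A), 9 (A/U), 10 (U/C), 11 (U/C), 14 (G/A), 15 (C/U), 16 (C/U).

12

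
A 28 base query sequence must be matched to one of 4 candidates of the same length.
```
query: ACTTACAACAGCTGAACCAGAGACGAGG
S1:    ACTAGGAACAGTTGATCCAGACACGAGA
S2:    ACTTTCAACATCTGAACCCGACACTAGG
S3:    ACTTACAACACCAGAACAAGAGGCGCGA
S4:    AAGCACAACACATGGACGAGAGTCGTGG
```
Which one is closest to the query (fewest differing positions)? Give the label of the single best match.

Hamming distances to query — S1: 7; S2: 5; S3: 6; S4: 9.
Smallest is S2 with 5 mismatches.

S2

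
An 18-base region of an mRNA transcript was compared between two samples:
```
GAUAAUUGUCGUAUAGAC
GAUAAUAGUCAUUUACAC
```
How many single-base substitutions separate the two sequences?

4

The sequences differ at positions 7, 11, 13, 16 (1-based) — 4 in total.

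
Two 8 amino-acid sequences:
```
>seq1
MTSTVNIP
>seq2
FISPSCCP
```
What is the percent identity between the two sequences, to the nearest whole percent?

25%

Mismatches at positions 1, 2, 4, 5, 6, 7 (1-based): 6 of 8.
Identical positions: 2/8 = 25% → 25%.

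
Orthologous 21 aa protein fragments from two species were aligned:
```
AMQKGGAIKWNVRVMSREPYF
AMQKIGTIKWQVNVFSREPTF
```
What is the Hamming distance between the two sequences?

6

Mismatches (1-based): residue 5: G→I; residue 7: A→T; residue 11: N→Q; residue 13: R→N; residue 15: M→F; residue 20: Y→T.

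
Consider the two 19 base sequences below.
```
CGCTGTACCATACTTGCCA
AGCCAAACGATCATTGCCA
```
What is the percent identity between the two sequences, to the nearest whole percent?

7 positions differ (1, 4, 5, 6, 9, 12, 13), so 12 of 19 match: 12/19 = 63.16%.

63%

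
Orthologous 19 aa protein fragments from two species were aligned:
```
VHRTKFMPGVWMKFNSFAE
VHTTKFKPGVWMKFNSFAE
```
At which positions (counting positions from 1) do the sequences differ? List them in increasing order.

Scanning 1-based: 3: R/T; 7: M/K.

3, 7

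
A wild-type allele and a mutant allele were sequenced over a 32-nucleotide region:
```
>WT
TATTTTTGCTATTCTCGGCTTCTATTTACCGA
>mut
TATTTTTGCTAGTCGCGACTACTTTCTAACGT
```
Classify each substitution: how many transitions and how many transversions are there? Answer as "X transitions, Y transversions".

Transitions (purine↔purine or pyrimidine↔pyrimidine): 18 G→A, 26 T→C.
Transversions (purine↔pyrimidine): 12 T→G, 15 T→G, 21 T→A, 24 A→T, 29 C→A, 32 A→T.

2 transitions, 6 transversions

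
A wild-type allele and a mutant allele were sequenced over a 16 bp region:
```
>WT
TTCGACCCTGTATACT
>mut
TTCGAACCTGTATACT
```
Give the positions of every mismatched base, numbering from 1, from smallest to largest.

6

Differences at position 6 (C→A).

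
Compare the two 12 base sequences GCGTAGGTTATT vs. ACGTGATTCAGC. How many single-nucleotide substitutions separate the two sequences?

The sequences differ at sites 1, 5, 6, 7, 9, 11, 12 (1-based) — 7 in total.

7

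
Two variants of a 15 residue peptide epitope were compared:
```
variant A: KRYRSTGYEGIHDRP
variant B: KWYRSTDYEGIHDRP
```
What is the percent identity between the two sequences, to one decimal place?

2 positions differ (2, 7), so 13 of 15 match: 13/15 = 86.67%.

86.7%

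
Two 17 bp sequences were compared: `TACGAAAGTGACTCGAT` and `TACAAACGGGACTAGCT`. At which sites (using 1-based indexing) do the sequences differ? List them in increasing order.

4, 7, 9, 14, 16

Differences at site 4 (G→A), site 7 (A→C), site 9 (T→G), site 14 (C→A), site 16 (A→C).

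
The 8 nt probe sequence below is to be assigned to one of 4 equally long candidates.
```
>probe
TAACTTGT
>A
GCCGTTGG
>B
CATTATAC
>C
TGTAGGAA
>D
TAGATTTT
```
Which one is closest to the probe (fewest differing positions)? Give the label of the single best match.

D

Hamming distances to probe — A: 5; B: 6; C: 7; D: 3.
Smallest is D with 3 mismatches.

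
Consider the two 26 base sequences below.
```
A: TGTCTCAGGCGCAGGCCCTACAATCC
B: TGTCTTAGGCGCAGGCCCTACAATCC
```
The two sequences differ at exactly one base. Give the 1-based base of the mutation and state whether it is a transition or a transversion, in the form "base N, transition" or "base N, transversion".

base 6, transition

Base 6 changes C→T. C is a pyrimidine and T is a pyrimidine, so this is a transition.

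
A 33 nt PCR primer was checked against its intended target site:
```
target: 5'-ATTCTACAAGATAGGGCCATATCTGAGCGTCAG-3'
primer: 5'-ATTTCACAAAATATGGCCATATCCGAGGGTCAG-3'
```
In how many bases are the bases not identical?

Comparing position by position, 6 bases differ: 4 (C/T), 5 (T/C), 10 (G/A), 14 (G/T), 24 (T/C), 28 (C/G).

6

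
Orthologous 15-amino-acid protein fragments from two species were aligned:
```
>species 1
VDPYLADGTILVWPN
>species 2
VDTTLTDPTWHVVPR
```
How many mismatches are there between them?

Comparing position by position, 8 residues differ: 3 (P/T), 4 (Y/T), 6 (A/T), 8 (G/P), 10 (I/W), 11 (L/H), 13 (W/V), 15 (N/R).

8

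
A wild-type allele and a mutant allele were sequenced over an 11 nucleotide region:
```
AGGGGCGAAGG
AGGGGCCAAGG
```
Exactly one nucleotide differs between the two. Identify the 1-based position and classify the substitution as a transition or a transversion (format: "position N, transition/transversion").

The sequences differ only at position 7: G→C (purine→pyrimidine), a transversion.

position 7, transversion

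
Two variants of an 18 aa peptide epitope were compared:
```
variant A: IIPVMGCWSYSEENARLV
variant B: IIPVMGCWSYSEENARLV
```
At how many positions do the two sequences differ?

0

The two sequences are identical at every position.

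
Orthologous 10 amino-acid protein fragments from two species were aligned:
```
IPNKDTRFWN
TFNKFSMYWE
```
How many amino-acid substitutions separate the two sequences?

Mismatches (1-based): position 1: I→T; position 2: P→F; position 5: D→F; position 6: T→S; position 7: R→M; position 8: F→Y; position 10: N→E.

7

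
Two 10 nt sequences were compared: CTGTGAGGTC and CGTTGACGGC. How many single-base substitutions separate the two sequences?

Mismatches (1-based): base 2: T→G; base 3: G→T; base 7: G→C; base 9: T→G.

4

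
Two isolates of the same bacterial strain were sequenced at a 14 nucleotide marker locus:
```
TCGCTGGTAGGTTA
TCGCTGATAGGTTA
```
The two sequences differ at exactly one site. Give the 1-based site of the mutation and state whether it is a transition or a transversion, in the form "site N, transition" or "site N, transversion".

site 7, transition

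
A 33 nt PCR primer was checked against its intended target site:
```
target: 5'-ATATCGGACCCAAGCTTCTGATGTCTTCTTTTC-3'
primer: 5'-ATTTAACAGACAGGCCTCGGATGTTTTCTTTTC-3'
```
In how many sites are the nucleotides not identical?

Comparing position by position, 10 sites differ: 3 (A/T), 5 (C/A), 6 (G/A), 7 (G/C), 9 (C/G), 10 (C/A), 13 (A/G), 16 (T/C), 19 (T/G), 25 (C/T).

10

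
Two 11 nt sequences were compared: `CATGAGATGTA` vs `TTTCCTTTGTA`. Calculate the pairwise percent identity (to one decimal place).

45.5%

Mismatches at positions 1, 2, 4, 5, 6, 7 (1-based): 6 of 11.
Identical positions: 5/11 = 45.45% → 45.5%.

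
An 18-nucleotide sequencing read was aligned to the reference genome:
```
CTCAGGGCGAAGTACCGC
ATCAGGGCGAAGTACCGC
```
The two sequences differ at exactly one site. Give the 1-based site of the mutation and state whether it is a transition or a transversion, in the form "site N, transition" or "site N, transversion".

site 1, transversion

The sequences differ only at site 1: C→A (pyrimidine→purine), a transversion.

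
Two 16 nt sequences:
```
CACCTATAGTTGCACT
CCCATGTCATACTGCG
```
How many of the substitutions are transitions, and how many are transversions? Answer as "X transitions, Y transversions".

Transitions (purine↔purine or pyrimidine↔pyrimidine): 6 A→G, 9 G→A, 13 C→T, 14 A→G.
Transversions (purine↔pyrimidine): 2 A→C, 4 C→A, 8 A→C, 11 T→A, 12 G→C, 16 T→G.

4 transitions, 6 transversions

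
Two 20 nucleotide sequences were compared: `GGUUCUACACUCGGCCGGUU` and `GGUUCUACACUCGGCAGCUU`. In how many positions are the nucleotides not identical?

Mismatches (1-based): position 16: C→A; position 18: G→C.

2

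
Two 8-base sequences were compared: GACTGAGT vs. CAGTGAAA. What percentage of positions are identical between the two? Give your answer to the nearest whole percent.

4 positions differ (1, 3, 7, 8), so 4 of 8 match: 4/8 = 50%.

50%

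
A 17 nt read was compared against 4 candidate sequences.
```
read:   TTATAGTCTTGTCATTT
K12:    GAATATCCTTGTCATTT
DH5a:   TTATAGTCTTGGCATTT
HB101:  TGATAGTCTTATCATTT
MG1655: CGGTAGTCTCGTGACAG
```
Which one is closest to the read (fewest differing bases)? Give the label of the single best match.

DH5a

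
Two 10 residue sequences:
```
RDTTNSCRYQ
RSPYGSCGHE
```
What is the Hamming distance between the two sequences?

Comparing position by position, 7 positions differ: 2 (D/S), 3 (T/P), 4 (T/Y), 5 (N/G), 8 (R/G), 9 (Y/H), 10 (Q/E).

7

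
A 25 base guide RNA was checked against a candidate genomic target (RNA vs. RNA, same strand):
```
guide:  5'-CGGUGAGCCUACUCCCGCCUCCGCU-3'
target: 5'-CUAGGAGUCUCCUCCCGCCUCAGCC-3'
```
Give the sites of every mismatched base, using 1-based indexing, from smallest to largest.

2, 3, 4, 8, 11, 22, 25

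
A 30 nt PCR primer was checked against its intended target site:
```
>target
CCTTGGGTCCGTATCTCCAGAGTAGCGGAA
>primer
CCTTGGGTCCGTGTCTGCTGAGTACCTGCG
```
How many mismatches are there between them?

Comparing position by position, 7 bases differ: 13 (A/G), 17 (C/G), 19 (A/T), 25 (G/C), 27 (G/T), 29 (A/C), 30 (A/G).

7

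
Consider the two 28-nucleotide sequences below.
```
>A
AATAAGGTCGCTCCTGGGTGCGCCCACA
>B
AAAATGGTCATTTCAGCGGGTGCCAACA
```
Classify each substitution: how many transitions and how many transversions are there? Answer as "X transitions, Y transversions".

4 transitions, 6 transversions

Transitions (purine↔purine or pyrimidine↔pyrimidine): 10 G→A, 11 C→T, 13 C→T, 21 C→T.
Transversions (purine↔pyrimidine): 3 T→A, 5 A→T, 15 T→A, 17 G→C, 19 T→G, 25 C→A.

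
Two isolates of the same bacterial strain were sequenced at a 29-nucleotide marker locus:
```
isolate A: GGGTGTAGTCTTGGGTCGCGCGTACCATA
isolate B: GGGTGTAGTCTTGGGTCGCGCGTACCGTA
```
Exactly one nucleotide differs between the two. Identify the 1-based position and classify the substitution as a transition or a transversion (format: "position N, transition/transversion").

position 27, transition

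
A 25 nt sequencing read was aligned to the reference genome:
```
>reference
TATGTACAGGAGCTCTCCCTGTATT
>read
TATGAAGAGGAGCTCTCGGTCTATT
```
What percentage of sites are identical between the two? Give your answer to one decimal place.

Mismatches at positions 5, 7, 18, 19, 21 (1-based): 5 of 25.
Identical positions: 20/25 = 80% → 80.0%.

80.0%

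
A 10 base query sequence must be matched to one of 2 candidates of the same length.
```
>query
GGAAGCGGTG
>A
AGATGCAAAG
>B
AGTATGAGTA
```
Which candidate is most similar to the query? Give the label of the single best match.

A

A differs at 5 sites; B differs at 6 sites. The closest is A.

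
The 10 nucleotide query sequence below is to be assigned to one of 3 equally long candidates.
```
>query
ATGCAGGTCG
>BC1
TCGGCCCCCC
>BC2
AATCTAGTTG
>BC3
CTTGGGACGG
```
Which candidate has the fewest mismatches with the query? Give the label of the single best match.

BC2

BC1 differs at 8 positions; BC2 differs at 5 positions; BC3 differs at 7 positions. The closest is BC2.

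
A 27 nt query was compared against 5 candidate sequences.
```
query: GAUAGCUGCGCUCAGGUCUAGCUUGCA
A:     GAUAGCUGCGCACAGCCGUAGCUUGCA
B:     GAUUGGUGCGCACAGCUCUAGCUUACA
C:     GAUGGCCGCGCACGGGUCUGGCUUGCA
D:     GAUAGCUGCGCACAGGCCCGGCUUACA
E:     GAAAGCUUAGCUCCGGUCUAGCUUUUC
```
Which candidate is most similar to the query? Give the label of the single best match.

A

Hamming distances to query — A: 4; B: 5; C: 5; D: 5; E: 7.
Smallest is A with 4 mismatches.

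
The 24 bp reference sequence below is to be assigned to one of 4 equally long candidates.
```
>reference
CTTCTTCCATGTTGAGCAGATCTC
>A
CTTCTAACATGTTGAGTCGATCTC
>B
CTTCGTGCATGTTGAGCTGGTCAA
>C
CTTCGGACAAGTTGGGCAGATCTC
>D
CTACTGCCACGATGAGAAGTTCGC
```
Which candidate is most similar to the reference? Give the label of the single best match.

A differs at 4 bases; B differs at 6 bases; C differs at 5 bases; D differs at 7 bases. The closest is A.

A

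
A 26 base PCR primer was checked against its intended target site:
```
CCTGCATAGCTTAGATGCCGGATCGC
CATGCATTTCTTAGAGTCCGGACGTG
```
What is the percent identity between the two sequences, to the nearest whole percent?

65%

9 positions differ (2, 8, 9, 16, 17, 23, 24, 25, 26), so 17 of 26 match: 17/26 = 65.38%.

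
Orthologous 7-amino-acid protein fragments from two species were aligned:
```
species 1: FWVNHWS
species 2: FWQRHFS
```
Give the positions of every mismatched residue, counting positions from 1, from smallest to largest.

3, 4, 6

Differences at position 3 (V→Q), position 4 (N→R), position 6 (W→F).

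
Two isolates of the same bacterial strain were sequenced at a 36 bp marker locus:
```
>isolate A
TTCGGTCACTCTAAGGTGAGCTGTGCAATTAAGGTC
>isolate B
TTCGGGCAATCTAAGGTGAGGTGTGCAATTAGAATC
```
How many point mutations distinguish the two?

6

Comparing position by position, 6 bases differ: 6 (T/G), 9 (C/A), 21 (C/G), 32 (A/G), 33 (G/A), 34 (G/A).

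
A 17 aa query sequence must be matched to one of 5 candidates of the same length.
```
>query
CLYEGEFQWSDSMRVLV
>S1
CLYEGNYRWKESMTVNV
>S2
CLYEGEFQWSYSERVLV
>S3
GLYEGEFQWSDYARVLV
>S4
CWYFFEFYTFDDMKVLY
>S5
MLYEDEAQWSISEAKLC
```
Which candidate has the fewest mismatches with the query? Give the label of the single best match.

S2

Hamming distances to query — S1: 7; S2: 2; S3: 3; S4: 9; S5: 8.
Smallest is S2 with 2 mismatches.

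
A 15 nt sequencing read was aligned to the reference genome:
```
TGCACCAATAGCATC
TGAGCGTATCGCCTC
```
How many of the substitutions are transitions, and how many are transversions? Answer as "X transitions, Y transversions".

1 transition, 5 transversions

Transitions (purine↔purine or pyrimidine↔pyrimidine): 4 A→G.
Transversions (purine↔pyrimidine): 3 C→A, 6 C→G, 7 A→T, 10 A→C, 13 A→C.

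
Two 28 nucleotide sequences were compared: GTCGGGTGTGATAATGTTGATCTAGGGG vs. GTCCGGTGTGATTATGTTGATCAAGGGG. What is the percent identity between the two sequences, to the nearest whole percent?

Mismatches at positions 4, 13, 23 (1-based): 3 of 28.
Identical positions: 25/28 = 89.29% → 89%.

89%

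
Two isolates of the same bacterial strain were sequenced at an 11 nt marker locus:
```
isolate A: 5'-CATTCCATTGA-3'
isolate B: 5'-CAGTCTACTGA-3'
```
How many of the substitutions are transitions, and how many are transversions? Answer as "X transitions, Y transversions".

Transitions (purine↔purine or pyrimidine↔pyrimidine): 6 C→T, 8 T→C.
Transversions (purine↔pyrimidine): 3 T→G.

2 transitions, 1 transversion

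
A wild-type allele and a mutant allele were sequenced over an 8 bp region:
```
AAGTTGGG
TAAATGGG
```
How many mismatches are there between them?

3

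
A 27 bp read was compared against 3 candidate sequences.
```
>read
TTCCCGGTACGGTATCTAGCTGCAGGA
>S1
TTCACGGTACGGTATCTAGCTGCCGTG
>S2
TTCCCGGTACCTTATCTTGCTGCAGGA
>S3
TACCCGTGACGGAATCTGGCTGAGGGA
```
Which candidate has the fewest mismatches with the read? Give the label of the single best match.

S2

Hamming distances to read — S1: 4; S2: 3; S3: 7.
Smallest is S2 with 3 mismatches.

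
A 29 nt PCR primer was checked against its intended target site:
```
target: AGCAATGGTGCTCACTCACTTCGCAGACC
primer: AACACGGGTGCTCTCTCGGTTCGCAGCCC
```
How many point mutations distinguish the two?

7

The sequences differ at bases 2, 5, 6, 14, 18, 19, 27 (1-based) — 7 in total.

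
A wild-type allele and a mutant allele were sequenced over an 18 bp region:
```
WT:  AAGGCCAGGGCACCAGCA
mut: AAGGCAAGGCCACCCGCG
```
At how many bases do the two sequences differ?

The sequences differ at bases 6, 10, 15, 18 (1-based) — 4 in total.

4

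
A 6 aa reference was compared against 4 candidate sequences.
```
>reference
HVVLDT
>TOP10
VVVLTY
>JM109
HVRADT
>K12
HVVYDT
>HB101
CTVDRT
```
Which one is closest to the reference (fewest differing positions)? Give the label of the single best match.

Hamming distances to reference — TOP10: 3; JM109: 2; K12: 1; HB101: 4.
Smallest is K12 with 1 mismatch.

K12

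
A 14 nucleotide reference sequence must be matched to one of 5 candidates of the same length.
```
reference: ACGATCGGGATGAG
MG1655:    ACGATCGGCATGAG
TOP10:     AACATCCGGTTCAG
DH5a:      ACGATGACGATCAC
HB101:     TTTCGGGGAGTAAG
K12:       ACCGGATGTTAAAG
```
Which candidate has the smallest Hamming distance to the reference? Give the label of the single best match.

MG1655

Hamming distances to reference — MG1655: 1; TOP10: 5; DH5a: 5; HB101: 9; K12: 9.
Smallest is MG1655 with 1 mismatch.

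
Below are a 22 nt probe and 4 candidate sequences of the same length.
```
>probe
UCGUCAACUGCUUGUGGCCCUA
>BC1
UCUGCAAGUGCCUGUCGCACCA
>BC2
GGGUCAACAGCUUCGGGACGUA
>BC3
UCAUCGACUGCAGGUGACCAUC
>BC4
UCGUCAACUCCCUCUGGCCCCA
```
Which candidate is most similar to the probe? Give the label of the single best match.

Hamming distances to probe — BC1: 7; BC2: 7; BC3: 7; BC4: 4.
Smallest is BC4 with 4 mismatches.

BC4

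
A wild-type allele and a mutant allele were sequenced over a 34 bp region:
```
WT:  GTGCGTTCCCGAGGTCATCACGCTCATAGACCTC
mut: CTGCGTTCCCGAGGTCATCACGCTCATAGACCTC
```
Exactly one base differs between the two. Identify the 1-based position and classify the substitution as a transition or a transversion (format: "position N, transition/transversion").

Position 1 changes G→C. G is a purine and C is a pyrimidine, so this is a transversion.

position 1, transversion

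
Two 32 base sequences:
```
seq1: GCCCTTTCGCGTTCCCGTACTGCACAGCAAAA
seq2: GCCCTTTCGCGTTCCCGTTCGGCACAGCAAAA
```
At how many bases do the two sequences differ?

Mismatches (1-based): base 19: A→T; base 21: T→G.

2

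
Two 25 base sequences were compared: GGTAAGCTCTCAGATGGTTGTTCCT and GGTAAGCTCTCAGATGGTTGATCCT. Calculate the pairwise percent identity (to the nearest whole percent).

96%

1 position differs (21), so 24 of 25 match: 24/25 = 96%.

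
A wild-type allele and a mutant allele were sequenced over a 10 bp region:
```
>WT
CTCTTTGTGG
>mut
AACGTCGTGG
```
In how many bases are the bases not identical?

The sequences differ at bases 1, 2, 4, 6 (1-based) — 4 in total.

4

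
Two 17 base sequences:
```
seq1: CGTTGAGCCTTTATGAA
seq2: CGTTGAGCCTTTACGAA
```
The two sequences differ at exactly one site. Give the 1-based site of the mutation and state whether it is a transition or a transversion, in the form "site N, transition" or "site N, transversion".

Site 14 changes T→C. T is a pyrimidine and C is a pyrimidine, so this is a transition.

site 14, transition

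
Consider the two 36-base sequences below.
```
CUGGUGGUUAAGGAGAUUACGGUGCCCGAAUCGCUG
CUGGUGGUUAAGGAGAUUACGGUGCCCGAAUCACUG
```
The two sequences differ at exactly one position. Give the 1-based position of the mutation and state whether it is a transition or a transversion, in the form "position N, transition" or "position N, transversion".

The sequences differ only at position 33: G→A (purine→purine), a transition.

position 33, transition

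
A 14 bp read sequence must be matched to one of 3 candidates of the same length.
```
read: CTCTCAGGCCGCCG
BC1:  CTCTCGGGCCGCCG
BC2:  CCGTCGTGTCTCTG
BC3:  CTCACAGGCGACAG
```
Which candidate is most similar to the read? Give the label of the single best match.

BC1 differs at 1 site; BC2 differs at 7 sites; BC3 differs at 4 sites. The closest is BC1.

BC1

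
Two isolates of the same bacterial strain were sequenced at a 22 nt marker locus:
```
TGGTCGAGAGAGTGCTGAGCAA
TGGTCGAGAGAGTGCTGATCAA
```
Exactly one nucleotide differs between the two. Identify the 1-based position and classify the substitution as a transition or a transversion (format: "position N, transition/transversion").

position 19, transversion

Position 19 changes G→T. G is a purine and T is a pyrimidine, so this is a transversion.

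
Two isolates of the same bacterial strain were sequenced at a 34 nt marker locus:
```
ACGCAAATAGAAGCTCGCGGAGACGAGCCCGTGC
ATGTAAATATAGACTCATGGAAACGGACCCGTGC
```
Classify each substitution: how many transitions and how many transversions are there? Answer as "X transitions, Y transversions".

Mismatches (1-based):
base 2: C→T (pyrimidine→pyrimidine, transition)
base 4: C→T (pyrimidine→pyrimidine, transition)
base 10: G→T (purine→pyrimidine, transversion)
base 12: A→G (purine→purine, transition)
base 13: G→A (purine→purine, transition)
base 17: G→A (purine→purine, transition)
base 18: C→T (pyrimidine→pyrimidine, transition)
base 22: G→A (purine→purine, transition)
base 26: A→G (purine→purine, transition)
base 27: G→A (purine→purine, transition)

9 transitions, 1 transversion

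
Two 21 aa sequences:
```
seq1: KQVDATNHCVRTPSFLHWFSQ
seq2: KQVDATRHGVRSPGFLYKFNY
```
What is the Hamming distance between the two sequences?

The sequences differ at residues 7, 9, 12, 14, 17, 18, 20, 21 (1-based) — 8 in total.

8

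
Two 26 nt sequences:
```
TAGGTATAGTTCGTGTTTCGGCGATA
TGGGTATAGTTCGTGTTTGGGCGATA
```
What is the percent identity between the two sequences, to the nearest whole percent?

2 positions differ (2, 19), so 24 of 26 match: 24/26 = 92.31%.

92%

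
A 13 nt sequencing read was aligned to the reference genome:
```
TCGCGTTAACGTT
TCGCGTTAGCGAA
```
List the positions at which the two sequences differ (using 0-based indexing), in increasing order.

8, 11, 12

Differences at position 8 (A→G), position 11 (T→A), position 12 (T→A).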